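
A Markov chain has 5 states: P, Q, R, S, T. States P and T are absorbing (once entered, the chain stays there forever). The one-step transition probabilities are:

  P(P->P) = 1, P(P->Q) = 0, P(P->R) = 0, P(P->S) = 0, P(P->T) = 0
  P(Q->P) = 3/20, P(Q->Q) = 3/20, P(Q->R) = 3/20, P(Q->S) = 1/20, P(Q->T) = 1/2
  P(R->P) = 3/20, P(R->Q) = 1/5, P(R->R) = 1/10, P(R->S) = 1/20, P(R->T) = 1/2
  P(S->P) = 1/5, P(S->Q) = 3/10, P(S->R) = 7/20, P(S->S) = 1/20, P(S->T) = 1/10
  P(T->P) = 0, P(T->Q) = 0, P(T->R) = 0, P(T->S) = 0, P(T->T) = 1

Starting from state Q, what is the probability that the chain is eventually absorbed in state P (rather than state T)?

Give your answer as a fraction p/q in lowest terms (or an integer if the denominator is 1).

Let a_i = P(absorbed in P | start in state i).
Boundary conditions: a_P = 1, a_T = 0.
For each transient state i, a_i = sum_j P(i->j) * a_j:
  a_Q = 3/20*a_P + 3/20*a_Q + 3/20*a_R + 1/20*a_S + 1/2*a_T
  a_R = 3/20*a_P + 1/5*a_Q + 1/10*a_R + 1/20*a_S + 1/2*a_T
  a_S = 1/5*a_P + 3/10*a_Q + 7/20*a_R + 1/20*a_S + 1/10*a_T

Substituting a_P = 1 and a_T = 0, rearrange to (I - Q) a = r where r[i] = P(i -> P):
  [17/20, -3/20, -1/20] . (a_Q, a_R, a_S) = 3/20
  [-1/5, 9/10, -1/20] . (a_Q, a_R, a_S) = 3/20
  [-3/10, -7/20, 19/20] . (a_Q, a_R, a_S) = 1/5

Solving yields:
  a_Q = 61/253
  a_R = 61/253
  a_S = 95/253

Starting state is Q, so the absorption probability is a_Q = 61/253.

Answer: 61/253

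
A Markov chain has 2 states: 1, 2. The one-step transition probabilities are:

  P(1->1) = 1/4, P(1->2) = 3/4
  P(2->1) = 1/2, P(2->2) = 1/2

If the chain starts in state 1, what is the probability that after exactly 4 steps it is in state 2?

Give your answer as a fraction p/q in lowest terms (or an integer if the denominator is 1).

Computing P^4 by repeated multiplication:
P^1 =
  1: [1/4, 3/4]
  2: [1/2, 1/2]
P^2 =
  1: [7/16, 9/16]
  2: [3/8, 5/8]
P^3 =
  1: [25/64, 39/64]
  2: [13/32, 19/32]
P^4 =
  1: [103/256, 153/256]
  2: [51/128, 77/128]

(P^4)[1 -> 2] = 153/256

Answer: 153/256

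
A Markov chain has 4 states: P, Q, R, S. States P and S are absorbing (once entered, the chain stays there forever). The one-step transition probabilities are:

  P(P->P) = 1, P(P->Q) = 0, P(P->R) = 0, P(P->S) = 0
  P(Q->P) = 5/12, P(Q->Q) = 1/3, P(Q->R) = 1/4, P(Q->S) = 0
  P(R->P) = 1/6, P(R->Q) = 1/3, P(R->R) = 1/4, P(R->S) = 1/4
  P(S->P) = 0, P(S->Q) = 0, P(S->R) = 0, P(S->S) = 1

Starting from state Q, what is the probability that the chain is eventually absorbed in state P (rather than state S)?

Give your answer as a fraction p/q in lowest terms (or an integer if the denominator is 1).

Answer: 17/20

Derivation:
Let a_i = P(absorbed in P | start in state i).
Boundary conditions: a_P = 1, a_S = 0.
For each transient state i, a_i = sum_j P(i->j) * a_j:
  a_Q = 5/12*a_P + 1/3*a_Q + 1/4*a_R + 0*a_S
  a_R = 1/6*a_P + 1/3*a_Q + 1/4*a_R + 1/4*a_S

Substituting a_P = 1 and a_S = 0, rearrange to (I - Q) a = r where r[i] = P(i -> P):
  [2/3, -1/4] . (a_Q, a_R) = 5/12
  [-1/3, 3/4] . (a_Q, a_R) = 1/6

Solving yields:
  a_Q = 17/20
  a_R = 3/5

Starting state is Q, so the absorption probability is a_Q = 17/20.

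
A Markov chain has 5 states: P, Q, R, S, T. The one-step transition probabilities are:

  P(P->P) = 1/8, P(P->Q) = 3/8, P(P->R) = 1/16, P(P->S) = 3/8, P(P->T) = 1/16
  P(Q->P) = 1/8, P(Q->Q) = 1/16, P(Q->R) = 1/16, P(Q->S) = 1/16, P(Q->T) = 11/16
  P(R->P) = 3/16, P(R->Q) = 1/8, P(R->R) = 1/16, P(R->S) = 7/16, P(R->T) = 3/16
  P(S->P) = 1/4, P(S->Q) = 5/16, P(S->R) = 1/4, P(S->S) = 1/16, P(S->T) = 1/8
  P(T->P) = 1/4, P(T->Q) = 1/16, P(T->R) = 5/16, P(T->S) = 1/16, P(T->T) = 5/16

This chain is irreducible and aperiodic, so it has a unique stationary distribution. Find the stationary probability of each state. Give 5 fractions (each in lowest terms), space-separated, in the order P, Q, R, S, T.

Answer: 455/2357 8885/49497 8228/49497 3055/16499 1952/7071

Derivation:
The stationary distribution satisfies pi = pi * P, i.e.:
  pi_P = 1/8*pi_P + 1/8*pi_Q + 3/16*pi_R + 1/4*pi_S + 1/4*pi_T
  pi_Q = 3/8*pi_P + 1/16*pi_Q + 1/8*pi_R + 5/16*pi_S + 1/16*pi_T
  pi_R = 1/16*pi_P + 1/16*pi_Q + 1/16*pi_R + 1/4*pi_S + 5/16*pi_T
  pi_S = 3/8*pi_P + 1/16*pi_Q + 7/16*pi_R + 1/16*pi_S + 1/16*pi_T
  pi_T = 1/16*pi_P + 11/16*pi_Q + 3/16*pi_R + 1/8*pi_S + 5/16*pi_T
with normalization: pi_P + pi_Q + pi_R + pi_S + pi_T = 1.

Using the first 4 balance equations plus normalization, the linear system A*pi = b is:
  [-7/8, 1/8, 3/16, 1/4, 1/4] . pi = 0
  [3/8, -15/16, 1/8, 5/16, 1/16] . pi = 0
  [1/16, 1/16, -15/16, 1/4, 5/16] . pi = 0
  [3/8, 1/16, 7/16, -15/16, 1/16] . pi = 0
  [1, 1, 1, 1, 1] . pi = 1

Solving yields:
  pi_P = 455/2357
  pi_Q = 8885/49497
  pi_R = 8228/49497
  pi_S = 3055/16499
  pi_T = 1952/7071

Verification (pi * P):
  455/2357*1/8 + 8885/49497*1/8 + 8228/49497*3/16 + 3055/16499*1/4 + 1952/7071*1/4 = 455/2357 = pi_P  (ok)
  455/2357*3/8 + 8885/49497*1/16 + 8228/49497*1/8 + 3055/16499*5/16 + 1952/7071*1/16 = 8885/49497 = pi_Q  (ok)
  455/2357*1/16 + 8885/49497*1/16 + 8228/49497*1/16 + 3055/16499*1/4 + 1952/7071*5/16 = 8228/49497 = pi_R  (ok)
  455/2357*3/8 + 8885/49497*1/16 + 8228/49497*7/16 + 3055/16499*1/16 + 1952/7071*1/16 = 3055/16499 = pi_S  (ok)
  455/2357*1/16 + 8885/49497*11/16 + 8228/49497*3/16 + 3055/16499*1/8 + 1952/7071*5/16 = 1952/7071 = pi_T  (ok)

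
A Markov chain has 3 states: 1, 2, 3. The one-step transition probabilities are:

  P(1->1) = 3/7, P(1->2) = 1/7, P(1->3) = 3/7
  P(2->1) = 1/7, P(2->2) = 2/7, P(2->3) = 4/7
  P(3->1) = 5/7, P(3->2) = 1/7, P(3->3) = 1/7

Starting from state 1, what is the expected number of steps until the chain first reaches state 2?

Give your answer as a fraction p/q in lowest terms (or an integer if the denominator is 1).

Answer: 7

Derivation:
Let h_i = expected steps to first reach 2 from state i.
Boundary: h_2 = 0.
First-step equations for the other states:
  h_1 = 1 + 3/7*h_1 + 1/7*h_2 + 3/7*h_3
  h_3 = 1 + 5/7*h_1 + 1/7*h_2 + 1/7*h_3

Substituting h_2 = 0 and rearranging gives the linear system (I - Q) h = 1:
  [4/7, -3/7] . (h_1, h_3) = 1
  [-5/7, 6/7] . (h_1, h_3) = 1

Solving yields:
  h_1 = 7
  h_3 = 7

Starting state is 1, so the expected hitting time is h_1 = 7.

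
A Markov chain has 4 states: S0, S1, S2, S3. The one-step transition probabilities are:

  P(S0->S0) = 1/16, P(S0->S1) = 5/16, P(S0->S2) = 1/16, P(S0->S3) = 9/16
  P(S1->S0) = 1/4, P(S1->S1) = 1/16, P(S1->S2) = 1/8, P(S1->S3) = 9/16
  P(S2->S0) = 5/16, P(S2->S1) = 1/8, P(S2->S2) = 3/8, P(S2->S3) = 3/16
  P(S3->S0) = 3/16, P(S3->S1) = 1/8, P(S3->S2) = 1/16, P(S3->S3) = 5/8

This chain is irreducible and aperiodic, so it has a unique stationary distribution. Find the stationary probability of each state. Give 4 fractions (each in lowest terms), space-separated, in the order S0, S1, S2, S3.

Answer: 207/1109 167/1109 116/1109 619/1109

Derivation:
The stationary distribution satisfies pi = pi * P, i.e.:
  pi_S0 = 1/16*pi_S0 + 1/4*pi_S1 + 5/16*pi_S2 + 3/16*pi_S3
  pi_S1 = 5/16*pi_S0 + 1/16*pi_S1 + 1/8*pi_S2 + 1/8*pi_S3
  pi_S2 = 1/16*pi_S0 + 1/8*pi_S1 + 3/8*pi_S2 + 1/16*pi_S3
  pi_S3 = 9/16*pi_S0 + 9/16*pi_S1 + 3/16*pi_S2 + 5/8*pi_S3
with normalization: pi_S0 + pi_S1 + pi_S2 + pi_S3 = 1.

Using the first 3 balance equations plus normalization, the linear system A*pi = b is:
  [-15/16, 1/4, 5/16, 3/16] . pi = 0
  [5/16, -15/16, 1/8, 1/8] . pi = 0
  [1/16, 1/8, -5/8, 1/16] . pi = 0
  [1, 1, 1, 1] . pi = 1

Solving yields:
  pi_S0 = 207/1109
  pi_S1 = 167/1109
  pi_S2 = 116/1109
  pi_S3 = 619/1109

Verification (pi * P):
  207/1109*1/16 + 167/1109*1/4 + 116/1109*5/16 + 619/1109*3/16 = 207/1109 = pi_S0  (ok)
  207/1109*5/16 + 167/1109*1/16 + 116/1109*1/8 + 619/1109*1/8 = 167/1109 = pi_S1  (ok)
  207/1109*1/16 + 167/1109*1/8 + 116/1109*3/8 + 619/1109*1/16 = 116/1109 = pi_S2  (ok)
  207/1109*9/16 + 167/1109*9/16 + 116/1109*3/16 + 619/1109*5/8 = 619/1109 = pi_S3  (ok)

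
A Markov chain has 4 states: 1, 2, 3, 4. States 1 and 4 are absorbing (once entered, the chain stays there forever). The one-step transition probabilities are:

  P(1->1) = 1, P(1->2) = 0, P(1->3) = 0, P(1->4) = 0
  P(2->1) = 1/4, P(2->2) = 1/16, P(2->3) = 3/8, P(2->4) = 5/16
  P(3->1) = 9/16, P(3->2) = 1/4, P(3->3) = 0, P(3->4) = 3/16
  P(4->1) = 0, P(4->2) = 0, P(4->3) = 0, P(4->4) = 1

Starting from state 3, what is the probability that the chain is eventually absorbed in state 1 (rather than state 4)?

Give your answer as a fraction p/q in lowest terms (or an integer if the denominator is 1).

Let a_i = P(absorbed in 1 | start in state i).
Boundary conditions: a_1 = 1, a_4 = 0.
For each transient state i, a_i = sum_j P(i->j) * a_j:
  a_2 = 1/4*a_1 + 1/16*a_2 + 3/8*a_3 + 5/16*a_4
  a_3 = 9/16*a_1 + 1/4*a_2 + 0*a_3 + 3/16*a_4

Substituting a_1 = 1 and a_4 = 0, rearrange to (I - Q) a = r where r[i] = P(i -> 1):
  [15/16, -3/8] . (a_2, a_3) = 1/4
  [-1/4, 1] . (a_2, a_3) = 9/16

Solving yields:
  a_2 = 59/108
  a_3 = 151/216

Starting state is 3, so the absorption probability is a_3 = 151/216.

Answer: 151/216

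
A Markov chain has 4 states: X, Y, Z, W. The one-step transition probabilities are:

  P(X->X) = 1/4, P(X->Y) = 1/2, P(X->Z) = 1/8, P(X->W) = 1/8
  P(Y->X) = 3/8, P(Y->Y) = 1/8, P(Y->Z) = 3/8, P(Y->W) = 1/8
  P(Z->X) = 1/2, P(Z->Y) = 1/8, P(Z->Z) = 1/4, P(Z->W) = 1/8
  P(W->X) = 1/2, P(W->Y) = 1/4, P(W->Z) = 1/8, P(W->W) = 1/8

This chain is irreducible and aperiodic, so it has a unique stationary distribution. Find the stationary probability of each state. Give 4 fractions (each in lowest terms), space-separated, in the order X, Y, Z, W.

The stationary distribution satisfies pi = pi * P, i.e.:
  pi_X = 1/4*pi_X + 3/8*pi_Y + 1/2*pi_Z + 1/2*pi_W
  pi_Y = 1/2*pi_X + 1/8*pi_Y + 1/8*pi_Z + 1/4*pi_W
  pi_Z = 1/8*pi_X + 3/8*pi_Y + 1/4*pi_Z + 1/8*pi_W
  pi_W = 1/8*pi_X + 1/8*pi_Y + 1/8*pi_Z + 1/8*pi_W
with normalization: pi_X + pi_Y + pi_Z + pi_W = 1.

Using the first 3 balance equations plus normalization, the linear system A*pi = b is:
  [-3/4, 3/8, 1/2, 1/2] . pi = 0
  [1/2, -7/8, 1/8, 1/4] . pi = 0
  [1/8, 3/8, -3/4, 1/8] . pi = 0
  [1, 1, 1, 1] . pi = 1

Solving yields:
  pi_X = 247/664
  pi_Y = 93/332
  pi_Z = 37/166
  pi_W = 1/8

Verification (pi * P):
  247/664*1/4 + 93/332*3/8 + 37/166*1/2 + 1/8*1/2 = 247/664 = pi_X  (ok)
  247/664*1/2 + 93/332*1/8 + 37/166*1/8 + 1/8*1/4 = 93/332 = pi_Y  (ok)
  247/664*1/8 + 93/332*3/8 + 37/166*1/4 + 1/8*1/8 = 37/166 = pi_Z  (ok)
  247/664*1/8 + 93/332*1/8 + 37/166*1/8 + 1/8*1/8 = 1/8 = pi_W  (ok)

Answer: 247/664 93/332 37/166 1/8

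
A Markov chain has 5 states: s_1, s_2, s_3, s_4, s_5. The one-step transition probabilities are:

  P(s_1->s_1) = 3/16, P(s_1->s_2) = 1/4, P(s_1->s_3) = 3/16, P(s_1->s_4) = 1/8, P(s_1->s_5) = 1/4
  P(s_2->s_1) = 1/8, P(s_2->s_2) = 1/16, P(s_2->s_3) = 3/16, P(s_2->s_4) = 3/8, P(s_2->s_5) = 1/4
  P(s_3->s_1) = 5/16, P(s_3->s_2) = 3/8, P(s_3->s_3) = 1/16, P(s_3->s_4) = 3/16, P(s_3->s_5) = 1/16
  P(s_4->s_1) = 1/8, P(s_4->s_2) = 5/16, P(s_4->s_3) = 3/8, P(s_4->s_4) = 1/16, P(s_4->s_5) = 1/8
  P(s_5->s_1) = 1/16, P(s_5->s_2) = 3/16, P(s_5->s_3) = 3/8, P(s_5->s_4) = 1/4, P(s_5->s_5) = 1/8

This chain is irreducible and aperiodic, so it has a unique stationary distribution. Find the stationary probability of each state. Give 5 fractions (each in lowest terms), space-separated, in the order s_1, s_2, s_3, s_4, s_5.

Answer: 663/3943 8405/35487 8086/35487 2434/11829 1909/11829

Derivation:
The stationary distribution satisfies pi = pi * P, i.e.:
  pi_s_1 = 3/16*pi_s_1 + 1/8*pi_s_2 + 5/16*pi_s_3 + 1/8*pi_s_4 + 1/16*pi_s_5
  pi_s_2 = 1/4*pi_s_1 + 1/16*pi_s_2 + 3/8*pi_s_3 + 5/16*pi_s_4 + 3/16*pi_s_5
  pi_s_3 = 3/16*pi_s_1 + 3/16*pi_s_2 + 1/16*pi_s_3 + 3/8*pi_s_4 + 3/8*pi_s_5
  pi_s_4 = 1/8*pi_s_1 + 3/8*pi_s_2 + 3/16*pi_s_3 + 1/16*pi_s_4 + 1/4*pi_s_5
  pi_s_5 = 1/4*pi_s_1 + 1/4*pi_s_2 + 1/16*pi_s_3 + 1/8*pi_s_4 + 1/8*pi_s_5
with normalization: pi_s_1 + pi_s_2 + pi_s_3 + pi_s_4 + pi_s_5 = 1.

Using the first 4 balance equations plus normalization, the linear system A*pi = b is:
  [-13/16, 1/8, 5/16, 1/8, 1/16] . pi = 0
  [1/4, -15/16, 3/8, 5/16, 3/16] . pi = 0
  [3/16, 3/16, -15/16, 3/8, 3/8] . pi = 0
  [1/8, 3/8, 3/16, -15/16, 1/4] . pi = 0
  [1, 1, 1, 1, 1] . pi = 1

Solving yields:
  pi_s_1 = 663/3943
  pi_s_2 = 8405/35487
  pi_s_3 = 8086/35487
  pi_s_4 = 2434/11829
  pi_s_5 = 1909/11829

Verification (pi * P):
  663/3943*3/16 + 8405/35487*1/8 + 8086/35487*5/16 + 2434/11829*1/8 + 1909/11829*1/16 = 663/3943 = pi_s_1  (ok)
  663/3943*1/4 + 8405/35487*1/16 + 8086/35487*3/8 + 2434/11829*5/16 + 1909/11829*3/16 = 8405/35487 = pi_s_2  (ok)
  663/3943*3/16 + 8405/35487*3/16 + 8086/35487*1/16 + 2434/11829*3/8 + 1909/11829*3/8 = 8086/35487 = pi_s_3  (ok)
  663/3943*1/8 + 8405/35487*3/8 + 8086/35487*3/16 + 2434/11829*1/16 + 1909/11829*1/4 = 2434/11829 = pi_s_4  (ok)
  663/3943*1/4 + 8405/35487*1/4 + 8086/35487*1/16 + 2434/11829*1/8 + 1909/11829*1/8 = 1909/11829 = pi_s_5  (ok)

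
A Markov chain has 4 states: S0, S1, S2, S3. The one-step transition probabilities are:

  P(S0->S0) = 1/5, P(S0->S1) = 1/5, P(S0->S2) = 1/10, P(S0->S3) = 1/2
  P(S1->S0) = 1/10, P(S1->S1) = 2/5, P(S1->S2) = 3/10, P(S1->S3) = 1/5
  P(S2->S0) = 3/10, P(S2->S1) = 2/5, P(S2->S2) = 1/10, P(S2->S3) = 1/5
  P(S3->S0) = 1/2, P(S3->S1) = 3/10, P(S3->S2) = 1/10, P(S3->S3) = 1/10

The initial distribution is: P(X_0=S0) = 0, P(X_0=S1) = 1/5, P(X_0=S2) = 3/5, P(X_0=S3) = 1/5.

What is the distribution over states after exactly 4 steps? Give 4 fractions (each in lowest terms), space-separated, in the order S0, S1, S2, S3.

Answer: 2563/10000 16121/50000 2067/12500 3199/12500

Derivation:
Propagating the distribution step by step (d_{t+1} = d_t * P):
d_0 = (S0=0, S1=1/5, S2=3/5, S3=1/5)
  d_1[S0] = 0*1/5 + 1/5*1/10 + 3/5*3/10 + 1/5*1/2 = 3/10
  d_1[S1] = 0*1/5 + 1/5*2/5 + 3/5*2/5 + 1/5*3/10 = 19/50
  d_1[S2] = 0*1/10 + 1/5*3/10 + 3/5*1/10 + 1/5*1/10 = 7/50
  d_1[S3] = 0*1/2 + 1/5*1/5 + 3/5*1/5 + 1/5*1/10 = 9/50
d_1 = (S0=3/10, S1=19/50, S2=7/50, S3=9/50)
  d_2[S0] = 3/10*1/5 + 19/50*1/10 + 7/50*3/10 + 9/50*1/2 = 23/100
  d_2[S1] = 3/10*1/5 + 19/50*2/5 + 7/50*2/5 + 9/50*3/10 = 161/500
  d_2[S2] = 3/10*1/10 + 19/50*3/10 + 7/50*1/10 + 9/50*1/10 = 22/125
  d_2[S3] = 3/10*1/2 + 19/50*1/5 + 7/50*1/5 + 9/50*1/10 = 34/125
d_2 = (S0=23/100, S1=161/500, S2=22/125, S3=34/125)
  d_3[S0] = 23/100*1/5 + 161/500*1/10 + 22/125*3/10 + 34/125*1/2 = 267/1000
  d_3[S1] = 23/100*1/5 + 161/500*2/5 + 22/125*2/5 + 34/125*3/10 = 817/2500
  d_3[S2] = 23/100*1/10 + 161/500*3/10 + 22/125*1/10 + 34/125*1/10 = 411/2500
  d_3[S3] = 23/100*1/2 + 161/500*1/5 + 22/125*1/5 + 34/125*1/10 = 1209/5000
d_3 = (S0=267/1000, S1=817/2500, S2=411/2500, S3=1209/5000)
  d_4[S0] = 267/1000*1/5 + 817/2500*1/10 + 411/2500*3/10 + 1209/5000*1/2 = 2563/10000
  d_4[S1] = 267/1000*1/5 + 817/2500*2/5 + 411/2500*2/5 + 1209/5000*3/10 = 16121/50000
  d_4[S2] = 267/1000*1/10 + 817/2500*3/10 + 411/2500*1/10 + 1209/5000*1/10 = 2067/12500
  d_4[S3] = 267/1000*1/2 + 817/2500*1/5 + 411/2500*1/5 + 1209/5000*1/10 = 3199/12500
d_4 = (S0=2563/10000, S1=16121/50000, S2=2067/12500, S3=3199/12500)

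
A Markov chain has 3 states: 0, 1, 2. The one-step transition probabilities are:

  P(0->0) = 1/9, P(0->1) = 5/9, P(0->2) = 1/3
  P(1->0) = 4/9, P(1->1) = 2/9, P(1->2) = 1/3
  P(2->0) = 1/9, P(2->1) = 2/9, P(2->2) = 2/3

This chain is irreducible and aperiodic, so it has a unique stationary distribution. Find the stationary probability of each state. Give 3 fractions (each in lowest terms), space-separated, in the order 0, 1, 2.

The stationary distribution satisfies pi = pi * P, i.e.:
  pi_0 = 1/9*pi_0 + 4/9*pi_1 + 1/9*pi_2
  pi_1 = 5/9*pi_0 + 2/9*pi_1 + 2/9*pi_2
  pi_2 = 1/3*pi_0 + 1/3*pi_1 + 2/3*pi_2
with normalization: pi_0 + pi_1 + pi_2 = 1.

Using the first 2 balance equations plus normalization, the linear system A*pi = b is:
  [-8/9, 4/9, 1/9] . pi = 0
  [5/9, -7/9, 2/9] . pi = 0
  [1, 1, 1] . pi = 1

Solving yields:
  pi_0 = 5/24
  pi_1 = 7/24
  pi_2 = 1/2

Verification (pi * P):
  5/24*1/9 + 7/24*4/9 + 1/2*1/9 = 5/24 = pi_0  (ok)
  5/24*5/9 + 7/24*2/9 + 1/2*2/9 = 7/24 = pi_1  (ok)
  5/24*1/3 + 7/24*1/3 + 1/2*2/3 = 1/2 = pi_2  (ok)

Answer: 5/24 7/24 1/2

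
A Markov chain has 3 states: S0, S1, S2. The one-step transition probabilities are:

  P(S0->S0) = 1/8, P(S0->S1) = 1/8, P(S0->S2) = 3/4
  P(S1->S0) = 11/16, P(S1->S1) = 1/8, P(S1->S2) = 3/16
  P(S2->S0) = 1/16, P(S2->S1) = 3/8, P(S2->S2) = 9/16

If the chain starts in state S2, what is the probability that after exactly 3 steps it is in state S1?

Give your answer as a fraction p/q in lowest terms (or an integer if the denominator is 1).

Computing P^3 by repeated multiplication:
P^1 =
  S0: [1/8, 1/8, 3/4]
  S1: [11/16, 1/8, 3/16]
  S2: [1/16, 3/8, 9/16]
P^2 =
  S0: [19/128, 5/16, 69/128]
  S1: [47/256, 11/64, 165/256]
  S2: [77/256, 17/64, 111/256]
P^3 =
  S0: [547/2048, 133/512, 969/2048]
  S1: [743/4096, 293/1024, 2181/4096]
  S2: [1013/4096, 239/1024, 2127/4096]

(P^3)[S2 -> S1] = 239/1024

Answer: 239/1024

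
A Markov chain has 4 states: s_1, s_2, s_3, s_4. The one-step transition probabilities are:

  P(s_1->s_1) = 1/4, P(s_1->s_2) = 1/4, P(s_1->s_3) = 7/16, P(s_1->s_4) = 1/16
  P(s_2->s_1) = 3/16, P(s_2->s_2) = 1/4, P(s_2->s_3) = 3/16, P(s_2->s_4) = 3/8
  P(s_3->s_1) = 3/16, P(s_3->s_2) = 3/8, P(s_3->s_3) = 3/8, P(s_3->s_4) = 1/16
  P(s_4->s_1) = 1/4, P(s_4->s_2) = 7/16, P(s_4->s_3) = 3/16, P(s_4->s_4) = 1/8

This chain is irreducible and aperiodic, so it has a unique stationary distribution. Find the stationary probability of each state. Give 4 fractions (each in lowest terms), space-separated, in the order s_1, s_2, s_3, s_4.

Answer: 843/3985 1273/3985 1179/3985 138/797

Derivation:
The stationary distribution satisfies pi = pi * P, i.e.:
  pi_s_1 = 1/4*pi_s_1 + 3/16*pi_s_2 + 3/16*pi_s_3 + 1/4*pi_s_4
  pi_s_2 = 1/4*pi_s_1 + 1/4*pi_s_2 + 3/8*pi_s_3 + 7/16*pi_s_4
  pi_s_3 = 7/16*pi_s_1 + 3/16*pi_s_2 + 3/8*pi_s_3 + 3/16*pi_s_4
  pi_s_4 = 1/16*pi_s_1 + 3/8*pi_s_2 + 1/16*pi_s_3 + 1/8*pi_s_4
with normalization: pi_s_1 + pi_s_2 + pi_s_3 + pi_s_4 = 1.

Using the first 3 balance equations plus normalization, the linear system A*pi = b is:
  [-3/4, 3/16, 3/16, 1/4] . pi = 0
  [1/4, -3/4, 3/8, 7/16] . pi = 0
  [7/16, 3/16, -5/8, 3/16] . pi = 0
  [1, 1, 1, 1] . pi = 1

Solving yields:
  pi_s_1 = 843/3985
  pi_s_2 = 1273/3985
  pi_s_3 = 1179/3985
  pi_s_4 = 138/797

Verification (pi * P):
  843/3985*1/4 + 1273/3985*3/16 + 1179/3985*3/16 + 138/797*1/4 = 843/3985 = pi_s_1  (ok)
  843/3985*1/4 + 1273/3985*1/4 + 1179/3985*3/8 + 138/797*7/16 = 1273/3985 = pi_s_2  (ok)
  843/3985*7/16 + 1273/3985*3/16 + 1179/3985*3/8 + 138/797*3/16 = 1179/3985 = pi_s_3  (ok)
  843/3985*1/16 + 1273/3985*3/8 + 1179/3985*1/16 + 138/797*1/8 = 138/797 = pi_s_4  (ok)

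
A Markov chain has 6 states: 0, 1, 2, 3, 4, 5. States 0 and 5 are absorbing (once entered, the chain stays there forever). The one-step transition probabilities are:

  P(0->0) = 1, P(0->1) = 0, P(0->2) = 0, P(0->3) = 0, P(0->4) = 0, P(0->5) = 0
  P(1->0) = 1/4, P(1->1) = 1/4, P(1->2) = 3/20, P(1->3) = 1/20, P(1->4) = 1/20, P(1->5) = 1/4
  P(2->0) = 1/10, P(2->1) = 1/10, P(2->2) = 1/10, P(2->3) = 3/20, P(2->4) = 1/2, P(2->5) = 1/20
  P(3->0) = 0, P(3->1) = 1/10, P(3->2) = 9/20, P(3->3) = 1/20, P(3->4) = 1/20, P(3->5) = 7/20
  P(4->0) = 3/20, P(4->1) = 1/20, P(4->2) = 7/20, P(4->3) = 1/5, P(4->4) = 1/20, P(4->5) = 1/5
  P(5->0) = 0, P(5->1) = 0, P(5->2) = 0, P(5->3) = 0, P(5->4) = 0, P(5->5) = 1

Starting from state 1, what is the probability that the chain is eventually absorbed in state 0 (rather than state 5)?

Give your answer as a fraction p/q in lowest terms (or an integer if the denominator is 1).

Let a_i = P(absorbed in 0 | start in state i).
Boundary conditions: a_0 = 1, a_5 = 0.
For each transient state i, a_i = sum_j P(i->j) * a_j:
  a_1 = 1/4*a_0 + 1/4*a_1 + 3/20*a_2 + 1/20*a_3 + 1/20*a_4 + 1/4*a_5
  a_2 = 1/10*a_0 + 1/10*a_1 + 1/10*a_2 + 3/20*a_3 + 1/2*a_4 + 1/20*a_5
  a_3 = 0*a_0 + 1/10*a_1 + 9/20*a_2 + 1/20*a_3 + 1/20*a_4 + 7/20*a_5
  a_4 = 3/20*a_0 + 1/20*a_1 + 7/20*a_2 + 1/5*a_3 + 1/20*a_4 + 1/5*a_5

Substituting a_0 = 1 and a_5 = 0, rearrange to (I - Q) a = r where r[i] = P(i -> 0):
  [3/4, -3/20, -1/20, -1/20] . (a_1, a_2, a_3, a_4) = 1/4
  [-1/10, 9/10, -3/20, -1/2] . (a_1, a_2, a_3, a_4) = 1/10
  [-1/10, -9/20, 19/20, -1/20] . (a_1, a_2, a_3, a_4) = 0
  [-1/20, -7/20, -1/5, 19/20] . (a_1, a_2, a_3, a_4) = 3/20

Solving yields:
  a_1 = 6713/14470
  a_2 = 12423/28940
  a_3 = 1976/7235
  a_4 = 11517/28940

Starting state is 1, so the absorption probability is a_1 = 6713/14470.

Answer: 6713/14470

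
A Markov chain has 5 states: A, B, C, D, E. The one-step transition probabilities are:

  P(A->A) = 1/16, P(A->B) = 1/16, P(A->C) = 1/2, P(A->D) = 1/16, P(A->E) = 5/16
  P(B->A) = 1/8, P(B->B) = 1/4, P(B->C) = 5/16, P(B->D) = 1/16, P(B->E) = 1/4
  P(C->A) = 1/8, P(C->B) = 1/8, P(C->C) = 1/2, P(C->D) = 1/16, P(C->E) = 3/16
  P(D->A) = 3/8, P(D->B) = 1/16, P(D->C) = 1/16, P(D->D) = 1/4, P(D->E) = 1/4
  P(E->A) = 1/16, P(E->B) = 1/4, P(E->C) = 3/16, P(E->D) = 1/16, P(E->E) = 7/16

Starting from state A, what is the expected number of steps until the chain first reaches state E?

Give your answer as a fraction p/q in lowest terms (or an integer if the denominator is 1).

Let h_i = expected steps to first reach E from state i.
Boundary: h_E = 0.
First-step equations for the other states:
  h_A = 1 + 1/16*h_A + 1/16*h_B + 1/2*h_C + 1/16*h_D + 5/16*h_E
  h_B = 1 + 1/8*h_A + 1/4*h_B + 5/16*h_C + 1/16*h_D + 1/4*h_E
  h_C = 1 + 1/8*h_A + 1/8*h_B + 1/2*h_C + 1/16*h_D + 3/16*h_E
  h_D = 1 + 3/8*h_A + 1/16*h_B + 1/16*h_C + 1/4*h_D + 1/4*h_E

Substituting h_E = 0 and rearranging gives the linear system (I - Q) h = 1:
  [15/16, -1/16, -1/2, -1/16] . (h_A, h_B, h_C, h_D) = 1
  [-1/8, 3/4, -5/16, -1/16] . (h_A, h_B, h_C, h_D) = 1
  [-1/8, -1/8, 1/2, -1/16] . (h_A, h_B, h_C, h_D) = 1
  [-3/8, -1/16, -1/16, 3/4] . (h_A, h_B, h_C, h_D) = 1

Solving yields:
  h_A = 43888/10755
  h_B = 45968/10755
  h_C = 49504/10755
  h_D = 8848/2151

Starting state is A, so the expected hitting time is h_A = 43888/10755.

Answer: 43888/10755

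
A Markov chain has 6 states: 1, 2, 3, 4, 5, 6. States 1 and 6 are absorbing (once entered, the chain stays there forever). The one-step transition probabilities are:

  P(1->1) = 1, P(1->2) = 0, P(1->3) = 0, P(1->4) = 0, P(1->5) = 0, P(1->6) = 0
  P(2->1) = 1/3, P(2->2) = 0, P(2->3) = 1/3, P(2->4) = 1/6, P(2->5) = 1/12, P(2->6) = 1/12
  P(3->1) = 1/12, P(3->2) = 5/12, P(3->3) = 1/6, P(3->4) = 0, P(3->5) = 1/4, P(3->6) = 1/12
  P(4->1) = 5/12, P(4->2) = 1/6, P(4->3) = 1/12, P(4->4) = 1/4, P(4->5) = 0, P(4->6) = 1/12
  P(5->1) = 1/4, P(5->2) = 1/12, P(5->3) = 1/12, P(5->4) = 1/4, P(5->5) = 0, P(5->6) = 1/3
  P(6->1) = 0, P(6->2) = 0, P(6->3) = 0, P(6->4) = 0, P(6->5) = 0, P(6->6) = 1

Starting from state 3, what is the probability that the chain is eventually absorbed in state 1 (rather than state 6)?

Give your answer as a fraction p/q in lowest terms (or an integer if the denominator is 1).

Let a_i = P(absorbed in 1 | start in state i).
Boundary conditions: a_1 = 1, a_6 = 0.
For each transient state i, a_i = sum_j P(i->j) * a_j:
  a_2 = 1/3*a_1 + 0*a_2 + 1/3*a_3 + 1/6*a_4 + 1/12*a_5 + 1/12*a_6
  a_3 = 1/12*a_1 + 5/12*a_2 + 1/6*a_3 + 0*a_4 + 1/4*a_5 + 1/12*a_6
  a_4 = 5/12*a_1 + 1/6*a_2 + 1/12*a_3 + 1/4*a_4 + 0*a_5 + 1/12*a_6
  a_5 = 1/4*a_1 + 1/12*a_2 + 1/12*a_3 + 1/4*a_4 + 0*a_5 + 1/3*a_6

Substituting a_1 = 1 and a_6 = 0, rearrange to (I - Q) a = r where r[i] = P(i -> 1):
  [1, -1/3, -1/6, -1/12] . (a_2, a_3, a_4, a_5) = 1/3
  [-5/12, 5/6, 0, -1/4] . (a_2, a_3, a_4, a_5) = 1/12
  [-1/6, -1/12, 3/4, 0] . (a_2, a_3, a_4, a_5) = 5/12
  [-1/12, -1/12, -1/4, 1] . (a_2, a_3, a_4, a_5) = 1/4

Solving yields:
  a_2 = 563/782
  a_3 = 1963/3128
  a_4 = 7369/9384
  a_5 = 2621/4692

Starting state is 3, so the absorption probability is a_3 = 1963/3128.

Answer: 1963/3128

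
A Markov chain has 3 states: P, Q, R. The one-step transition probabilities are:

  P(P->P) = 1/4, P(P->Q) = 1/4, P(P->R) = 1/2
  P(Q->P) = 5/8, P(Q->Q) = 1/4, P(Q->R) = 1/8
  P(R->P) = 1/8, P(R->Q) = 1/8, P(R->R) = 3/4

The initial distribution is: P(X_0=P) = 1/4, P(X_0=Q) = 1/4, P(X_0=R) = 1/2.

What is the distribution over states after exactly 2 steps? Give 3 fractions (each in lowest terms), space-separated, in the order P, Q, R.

Propagating the distribution step by step (d_{t+1} = d_t * P):
d_0 = (P=1/4, Q=1/4, R=1/2)
  d_1[P] = 1/4*1/4 + 1/4*5/8 + 1/2*1/8 = 9/32
  d_1[Q] = 1/4*1/4 + 1/4*1/4 + 1/2*1/8 = 3/16
  d_1[R] = 1/4*1/2 + 1/4*1/8 + 1/2*3/4 = 17/32
d_1 = (P=9/32, Q=3/16, R=17/32)
  d_2[P] = 9/32*1/4 + 3/16*5/8 + 17/32*1/8 = 65/256
  d_2[Q] = 9/32*1/4 + 3/16*1/4 + 17/32*1/8 = 47/256
  d_2[R] = 9/32*1/2 + 3/16*1/8 + 17/32*3/4 = 9/16
d_2 = (P=65/256, Q=47/256, R=9/16)

Answer: 65/256 47/256 9/16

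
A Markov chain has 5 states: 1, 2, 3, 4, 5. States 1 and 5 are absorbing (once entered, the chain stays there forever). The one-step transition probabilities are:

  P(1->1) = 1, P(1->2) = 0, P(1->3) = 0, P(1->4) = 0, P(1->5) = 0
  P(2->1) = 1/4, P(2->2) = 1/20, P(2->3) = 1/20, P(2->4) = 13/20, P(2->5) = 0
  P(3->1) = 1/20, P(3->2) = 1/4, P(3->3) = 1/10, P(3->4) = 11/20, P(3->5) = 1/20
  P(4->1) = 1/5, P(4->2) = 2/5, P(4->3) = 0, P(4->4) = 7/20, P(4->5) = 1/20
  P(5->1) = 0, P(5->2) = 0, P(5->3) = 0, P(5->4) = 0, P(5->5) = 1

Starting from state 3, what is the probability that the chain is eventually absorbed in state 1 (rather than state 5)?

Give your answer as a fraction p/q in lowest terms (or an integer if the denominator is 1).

Let a_i = P(absorbed in 1 | start in state i).
Boundary conditions: a_1 = 1, a_5 = 0.
For each transient state i, a_i = sum_j P(i->j) * a_j:
  a_2 = 1/4*a_1 + 1/20*a_2 + 1/20*a_3 + 13/20*a_4 + 0*a_5
  a_3 = 1/20*a_1 + 1/4*a_2 + 1/10*a_3 + 11/20*a_4 + 1/20*a_5
  a_4 = 1/5*a_1 + 2/5*a_2 + 0*a_3 + 7/20*a_4 + 1/20*a_5

Substituting a_1 = 1 and a_5 = 0, rearrange to (I - Q) a = r where r[i] = P(i -> 1):
  [19/20, -1/20, -13/20] . (a_2, a_3, a_4) = 1/4
  [-1/4, 9/10, -11/20] . (a_2, a_3, a_4) = 1/20
  [-2/5, 0, 13/20] . (a_2, a_3, a_4) = 1/5

Solving yields:
  a_2 = 721/807
  a_3 = 668/807
  a_4 = 692/807

Starting state is 3, so the absorption probability is a_3 = 668/807.

Answer: 668/807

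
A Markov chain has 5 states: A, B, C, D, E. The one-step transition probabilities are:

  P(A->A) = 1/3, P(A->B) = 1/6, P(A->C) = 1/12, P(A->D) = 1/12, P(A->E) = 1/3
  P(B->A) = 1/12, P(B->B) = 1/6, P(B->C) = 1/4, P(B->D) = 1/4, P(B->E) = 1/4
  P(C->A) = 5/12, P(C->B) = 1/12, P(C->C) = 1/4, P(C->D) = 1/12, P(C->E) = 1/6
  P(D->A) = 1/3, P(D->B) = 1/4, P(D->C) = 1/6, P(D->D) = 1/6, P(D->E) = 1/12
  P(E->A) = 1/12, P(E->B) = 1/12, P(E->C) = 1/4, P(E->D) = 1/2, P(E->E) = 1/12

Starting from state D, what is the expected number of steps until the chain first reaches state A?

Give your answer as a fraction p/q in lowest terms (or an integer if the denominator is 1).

Let h_i = expected steps to first reach A from state i.
Boundary: h_A = 0.
First-step equations for the other states:
  h_B = 1 + 1/12*h_A + 1/6*h_B + 1/4*h_C + 1/4*h_D + 1/4*h_E
  h_C = 1 + 5/12*h_A + 1/12*h_B + 1/4*h_C + 1/12*h_D + 1/6*h_E
  h_D = 1 + 1/3*h_A + 1/4*h_B + 1/6*h_C + 1/6*h_D + 1/12*h_E
  h_E = 1 + 1/12*h_A + 1/12*h_B + 1/4*h_C + 1/2*h_D + 1/12*h_E

Substituting h_A = 0 and rearranging gives the linear system (I - Q) h = 1:
  [5/6, -1/4, -1/4, -1/4] . (h_B, h_C, h_D, h_E) = 1
  [-1/12, 3/4, -1/12, -1/6] . (h_B, h_C, h_D, h_E) = 1
  [-1/4, -1/6, 5/6, -1/12] . (h_B, h_C, h_D, h_E) = 1
  [-1/12, -1/4, -1/2, 11/12] . (h_B, h_C, h_D, h_E) = 1

Solving yields:
  h_B = 13350/2917
  h_C = 9396/2917
  h_D = 10662/2917
  h_E = 12774/2917

Starting state is D, so the expected hitting time is h_D = 10662/2917.

Answer: 10662/2917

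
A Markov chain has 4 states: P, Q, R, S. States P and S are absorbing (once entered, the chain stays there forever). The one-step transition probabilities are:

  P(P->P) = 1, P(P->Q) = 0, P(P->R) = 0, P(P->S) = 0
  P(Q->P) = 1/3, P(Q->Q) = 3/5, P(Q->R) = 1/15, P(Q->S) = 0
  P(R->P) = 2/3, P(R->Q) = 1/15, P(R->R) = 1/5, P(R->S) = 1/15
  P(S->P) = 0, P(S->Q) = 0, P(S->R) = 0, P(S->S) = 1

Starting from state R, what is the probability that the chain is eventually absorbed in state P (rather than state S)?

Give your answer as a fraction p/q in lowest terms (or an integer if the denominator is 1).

Let a_i = P(absorbed in P | start in state i).
Boundary conditions: a_P = 1, a_S = 0.
For each transient state i, a_i = sum_j P(i->j) * a_j:
  a_Q = 1/3*a_P + 3/5*a_Q + 1/15*a_R + 0*a_S
  a_R = 2/3*a_P + 1/15*a_Q + 1/5*a_R + 1/15*a_S

Substituting a_P = 1 and a_S = 0, rearrange to (I - Q) a = r where r[i] = P(i -> P):
  [2/5, -1/15] . (a_Q, a_R) = 1/3
  [-1/15, 4/5] . (a_Q, a_R) = 2/3

Solving yields:
  a_Q = 70/71
  a_R = 65/71

Starting state is R, so the absorption probability is a_R = 65/71.

Answer: 65/71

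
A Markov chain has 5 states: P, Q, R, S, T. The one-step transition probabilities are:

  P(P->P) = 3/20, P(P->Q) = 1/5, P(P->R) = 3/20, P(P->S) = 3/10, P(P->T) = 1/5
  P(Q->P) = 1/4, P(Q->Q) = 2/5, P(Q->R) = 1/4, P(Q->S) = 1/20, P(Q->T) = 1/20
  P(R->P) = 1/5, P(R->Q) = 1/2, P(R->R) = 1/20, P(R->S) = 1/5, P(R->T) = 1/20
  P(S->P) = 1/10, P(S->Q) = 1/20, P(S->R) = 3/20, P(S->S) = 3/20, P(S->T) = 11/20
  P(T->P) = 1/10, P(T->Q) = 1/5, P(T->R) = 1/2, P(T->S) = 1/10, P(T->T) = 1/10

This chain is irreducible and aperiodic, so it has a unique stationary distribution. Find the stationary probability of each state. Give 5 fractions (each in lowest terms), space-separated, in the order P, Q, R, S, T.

The stationary distribution satisfies pi = pi * P, i.e.:
  pi_P = 3/20*pi_P + 1/4*pi_Q + 1/5*pi_R + 1/10*pi_S + 1/10*pi_T
  pi_Q = 1/5*pi_P + 2/5*pi_Q + 1/2*pi_R + 1/20*pi_S + 1/5*pi_T
  pi_R = 3/20*pi_P + 1/4*pi_Q + 1/20*pi_R + 3/20*pi_S + 1/2*pi_T
  pi_S = 3/10*pi_P + 1/20*pi_Q + 1/5*pi_R + 3/20*pi_S + 1/10*pi_T
  pi_T = 1/5*pi_P + 1/20*pi_Q + 1/20*pi_R + 11/20*pi_S + 1/10*pi_T
with normalization: pi_P + pi_Q + pi_R + pi_S + pi_T = 1.

Using the first 4 balance equations plus normalization, the linear system A*pi = b is:
  [-17/20, 1/4, 1/5, 1/10, 1/10] . pi = 0
  [1/5, -3/5, 1/2, 1/20, 1/5] . pi = 0
  [3/20, 1/4, -19/20, 3/20, 1/2] . pi = 0
  [3/10, 1/20, 1/5, -17/20, 1/10] . pi = 0
  [1, 1, 1, 1, 1] . pi = 1

Solving yields:
  pi_P = 33076/188375
  pi_Q = 56978/188375
  pi_R = 8076/37675
  pi_S = 28044/188375
  pi_T = 29897/188375

Verification (pi * P):
  33076/188375*3/20 + 56978/188375*1/4 + 8076/37675*1/5 + 28044/188375*1/10 + 29897/188375*1/10 = 33076/188375 = pi_P  (ok)
  33076/188375*1/5 + 56978/188375*2/5 + 8076/37675*1/2 + 28044/188375*1/20 + 29897/188375*1/5 = 56978/188375 = pi_Q  (ok)
  33076/188375*3/20 + 56978/188375*1/4 + 8076/37675*1/20 + 28044/188375*3/20 + 29897/188375*1/2 = 8076/37675 = pi_R  (ok)
  33076/188375*3/10 + 56978/188375*1/20 + 8076/37675*1/5 + 28044/188375*3/20 + 29897/188375*1/10 = 28044/188375 = pi_S  (ok)
  33076/188375*1/5 + 56978/188375*1/20 + 8076/37675*1/20 + 28044/188375*11/20 + 29897/188375*1/10 = 29897/188375 = pi_T  (ok)

Answer: 33076/188375 56978/188375 8076/37675 28044/188375 29897/188375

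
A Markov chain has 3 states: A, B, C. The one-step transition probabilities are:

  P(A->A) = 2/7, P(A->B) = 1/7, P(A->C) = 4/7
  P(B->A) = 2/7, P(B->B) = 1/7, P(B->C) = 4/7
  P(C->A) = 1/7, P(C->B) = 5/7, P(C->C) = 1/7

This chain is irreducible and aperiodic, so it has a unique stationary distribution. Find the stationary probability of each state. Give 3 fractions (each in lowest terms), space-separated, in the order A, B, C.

The stationary distribution satisfies pi = pi * P, i.e.:
  pi_A = 2/7*pi_A + 2/7*pi_B + 1/7*pi_C
  pi_B = 1/7*pi_A + 1/7*pi_B + 5/7*pi_C
  pi_C = 4/7*pi_A + 4/7*pi_B + 1/7*pi_C
with normalization: pi_A + pi_B + pi_C = 1.

Using the first 2 balance equations plus normalization, the linear system A*pi = b is:
  [-5/7, 2/7, 1/7] . pi = 0
  [1/7, -6/7, 5/7] . pi = 0
  [1, 1, 1] . pi = 1

Solving yields:
  pi_A = 8/35
  pi_B = 13/35
  pi_C = 2/5

Verification (pi * P):
  8/35*2/7 + 13/35*2/7 + 2/5*1/7 = 8/35 = pi_A  (ok)
  8/35*1/7 + 13/35*1/7 + 2/5*5/7 = 13/35 = pi_B  (ok)
  8/35*4/7 + 13/35*4/7 + 2/5*1/7 = 2/5 = pi_C  (ok)

Answer: 8/35 13/35 2/5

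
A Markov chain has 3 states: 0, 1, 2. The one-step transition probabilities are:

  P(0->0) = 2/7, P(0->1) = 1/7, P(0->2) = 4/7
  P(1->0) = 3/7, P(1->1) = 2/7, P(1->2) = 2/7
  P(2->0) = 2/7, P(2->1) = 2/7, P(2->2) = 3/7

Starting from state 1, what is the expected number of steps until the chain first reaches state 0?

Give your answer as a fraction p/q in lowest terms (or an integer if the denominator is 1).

Answer: 21/8

Derivation:
Let h_i = expected steps to first reach 0 from state i.
Boundary: h_0 = 0.
First-step equations for the other states:
  h_1 = 1 + 3/7*h_0 + 2/7*h_1 + 2/7*h_2
  h_2 = 1 + 2/7*h_0 + 2/7*h_1 + 3/7*h_2

Substituting h_0 = 0 and rearranging gives the linear system (I - Q) h = 1:
  [5/7, -2/7] . (h_1, h_2) = 1
  [-2/7, 4/7] . (h_1, h_2) = 1

Solving yields:
  h_1 = 21/8
  h_2 = 49/16

Starting state is 1, so the expected hitting time is h_1 = 21/8.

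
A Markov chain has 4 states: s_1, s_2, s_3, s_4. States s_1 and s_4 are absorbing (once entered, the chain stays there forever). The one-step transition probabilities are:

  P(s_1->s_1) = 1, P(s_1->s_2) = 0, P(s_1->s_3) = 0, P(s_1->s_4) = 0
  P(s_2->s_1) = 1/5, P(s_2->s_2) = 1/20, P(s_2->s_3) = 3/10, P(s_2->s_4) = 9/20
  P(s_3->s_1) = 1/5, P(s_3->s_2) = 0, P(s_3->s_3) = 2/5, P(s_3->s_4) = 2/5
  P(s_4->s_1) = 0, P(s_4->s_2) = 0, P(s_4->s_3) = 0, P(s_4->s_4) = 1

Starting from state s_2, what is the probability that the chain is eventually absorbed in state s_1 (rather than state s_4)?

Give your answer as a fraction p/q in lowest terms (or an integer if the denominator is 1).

Answer: 6/19

Derivation:
Let a_i = P(absorbed in s_1 | start in state i).
Boundary conditions: a_s_1 = 1, a_s_4 = 0.
For each transient state i, a_i = sum_j P(i->j) * a_j:
  a_s_2 = 1/5*a_s_1 + 1/20*a_s_2 + 3/10*a_s_3 + 9/20*a_s_4
  a_s_3 = 1/5*a_s_1 + 0*a_s_2 + 2/5*a_s_3 + 2/5*a_s_4

Substituting a_s_1 = 1 and a_s_4 = 0, rearrange to (I - Q) a = r where r[i] = P(i -> s_1):
  [19/20, -3/10] . (a_s_2, a_s_3) = 1/5
  [0, 3/5] . (a_s_2, a_s_3) = 1/5

Solving yields:
  a_s_2 = 6/19
  a_s_3 = 1/3

Starting state is s_2, so the absorption probability is a_s_2 = 6/19.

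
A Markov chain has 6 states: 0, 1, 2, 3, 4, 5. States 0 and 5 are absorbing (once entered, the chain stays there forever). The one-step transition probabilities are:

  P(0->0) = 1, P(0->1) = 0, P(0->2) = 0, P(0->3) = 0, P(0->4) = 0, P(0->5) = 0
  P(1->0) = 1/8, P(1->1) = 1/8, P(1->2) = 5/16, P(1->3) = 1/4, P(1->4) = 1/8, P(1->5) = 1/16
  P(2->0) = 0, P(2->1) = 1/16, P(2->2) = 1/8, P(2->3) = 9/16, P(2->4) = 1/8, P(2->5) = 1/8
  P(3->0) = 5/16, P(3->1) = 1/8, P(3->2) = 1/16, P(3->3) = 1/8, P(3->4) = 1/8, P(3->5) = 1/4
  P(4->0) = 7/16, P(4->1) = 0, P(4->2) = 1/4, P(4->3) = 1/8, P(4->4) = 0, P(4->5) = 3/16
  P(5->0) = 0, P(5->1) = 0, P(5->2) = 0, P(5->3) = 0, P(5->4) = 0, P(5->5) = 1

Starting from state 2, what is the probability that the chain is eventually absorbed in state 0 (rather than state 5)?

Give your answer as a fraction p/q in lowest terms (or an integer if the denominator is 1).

Answer: 77/156

Derivation:
Let a_i = P(absorbed in 0 | start in state i).
Boundary conditions: a_0 = 1, a_5 = 0.
For each transient state i, a_i = sum_j P(i->j) * a_j:
  a_1 = 1/8*a_0 + 1/8*a_1 + 5/16*a_2 + 1/4*a_3 + 1/8*a_4 + 1/16*a_5
  a_2 = 0*a_0 + 1/16*a_1 + 1/8*a_2 + 9/16*a_3 + 1/8*a_4 + 1/8*a_5
  a_3 = 5/16*a_0 + 1/8*a_1 + 1/16*a_2 + 1/8*a_3 + 1/8*a_4 + 1/4*a_5
  a_4 = 7/16*a_0 + 0*a_1 + 1/4*a_2 + 1/8*a_3 + 0*a_4 + 3/16*a_5

Substituting a_0 = 1 and a_5 = 0, rearrange to (I - Q) a = r where r[i] = P(i -> 0):
  [7/8, -5/16, -1/4, -1/8] . (a_1, a_2, a_3, a_4) = 1/8
  [-1/16, 7/8, -9/16, -1/8] . (a_1, a_2, a_3, a_4) = 0
  [-1/8, -1/16, 7/8, -1/8] . (a_1, a_2, a_3, a_4) = 5/16
  [0, -1/4, -1/8, 1] . (a_1, a_2, a_3, a_4) = 7/16

Solving yields:
  a_1 = 89/156
  a_2 = 77/156
  a_3 = 22/39
  a_4 = 197/312

Starting state is 2, so the absorption probability is a_2 = 77/156.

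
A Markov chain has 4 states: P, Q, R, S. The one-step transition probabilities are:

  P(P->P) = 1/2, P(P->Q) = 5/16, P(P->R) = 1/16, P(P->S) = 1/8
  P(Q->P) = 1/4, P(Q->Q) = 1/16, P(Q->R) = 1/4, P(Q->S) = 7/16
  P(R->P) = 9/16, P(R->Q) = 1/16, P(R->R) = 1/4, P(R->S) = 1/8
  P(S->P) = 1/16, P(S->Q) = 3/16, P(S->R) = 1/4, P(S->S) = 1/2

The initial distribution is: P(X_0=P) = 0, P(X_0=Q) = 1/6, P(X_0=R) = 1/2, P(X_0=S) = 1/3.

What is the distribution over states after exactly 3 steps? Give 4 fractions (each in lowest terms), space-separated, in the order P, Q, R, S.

Propagating the distribution step by step (d_{t+1} = d_t * P):
d_0 = (P=0, Q=1/6, R=1/2, S=1/3)
  d_1[P] = 0*1/2 + 1/6*1/4 + 1/2*9/16 + 1/3*1/16 = 11/32
  d_1[Q] = 0*5/16 + 1/6*1/16 + 1/2*1/16 + 1/3*3/16 = 5/48
  d_1[R] = 0*1/16 + 1/6*1/4 + 1/2*1/4 + 1/3*1/4 = 1/4
  d_1[S] = 0*1/8 + 1/6*7/16 + 1/2*1/8 + 1/3*1/2 = 29/96
d_1 = (P=11/32, Q=5/48, R=1/4, S=29/96)
  d_2[P] = 11/32*1/2 + 5/48*1/4 + 1/4*9/16 + 29/96*1/16 = 183/512
  d_2[Q] = 11/32*5/16 + 5/48*1/16 + 1/4*1/16 + 29/96*3/16 = 143/768
  d_2[R] = 11/32*1/16 + 5/48*1/4 + 1/4*1/4 + 29/96*1/4 = 95/512
  d_2[S] = 11/32*1/8 + 5/48*7/16 + 1/4*1/8 + 29/96*1/2 = 13/48
d_2 = (P=183/512, Q=143/768, R=95/512, S=13/48)
  d_3[P] = 183/512*1/2 + 143/768*1/4 + 95/512*9/16 + 13/48*1/16 = 2839/8192
  d_3[Q] = 183/512*5/16 + 143/768*1/16 + 95/512*1/16 + 13/48*3/16 = 1141/6144
  d_3[R] = 183/512*1/16 + 143/768*1/4 + 95/512*1/4 + 13/48*1/4 = 1499/8192
  d_3[S] = 183/512*1/8 + 143/768*7/16 + 95/512*1/8 + 13/48*1/2 = 3499/12288
d_3 = (P=2839/8192, Q=1141/6144, R=1499/8192, S=3499/12288)

Answer: 2839/8192 1141/6144 1499/8192 3499/12288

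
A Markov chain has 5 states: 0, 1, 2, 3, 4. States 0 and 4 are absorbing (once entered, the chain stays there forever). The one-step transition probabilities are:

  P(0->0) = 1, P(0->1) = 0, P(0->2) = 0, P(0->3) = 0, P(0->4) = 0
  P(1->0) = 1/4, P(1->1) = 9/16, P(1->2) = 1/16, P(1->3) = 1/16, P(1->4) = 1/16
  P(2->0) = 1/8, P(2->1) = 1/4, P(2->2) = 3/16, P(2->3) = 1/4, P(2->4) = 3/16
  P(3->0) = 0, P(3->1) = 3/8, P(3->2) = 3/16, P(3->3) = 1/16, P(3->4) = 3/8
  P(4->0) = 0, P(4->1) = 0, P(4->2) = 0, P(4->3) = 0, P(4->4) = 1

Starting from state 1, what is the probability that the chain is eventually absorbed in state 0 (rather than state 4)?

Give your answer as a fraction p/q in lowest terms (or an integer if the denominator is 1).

Let a_i = P(absorbed in 0 | start in state i).
Boundary conditions: a_0 = 1, a_4 = 0.
For each transient state i, a_i = sum_j P(i->j) * a_j:
  a_1 = 1/4*a_0 + 9/16*a_1 + 1/16*a_2 + 1/16*a_3 + 1/16*a_4
  a_2 = 1/8*a_0 + 1/4*a_1 + 3/16*a_2 + 1/4*a_3 + 3/16*a_4
  a_3 = 0*a_0 + 3/8*a_1 + 3/16*a_2 + 1/16*a_3 + 3/8*a_4

Substituting a_0 = 1 and a_4 = 0, rearrange to (I - Q) a = r where r[i] = P(i -> 0):
  [7/16, -1/16, -1/16] . (a_1, a_2, a_3) = 1/4
  [-1/4, 13/16, -1/4] . (a_1, a_2, a_3) = 1/8
  [-3/8, -3/16, 15/16] . (a_1, a_2, a_3) = 0

Solving yields:
  a_1 = 256/369
  a_2 = 178/369
  a_3 = 46/123

Starting state is 1, so the absorption probability is a_1 = 256/369.

Answer: 256/369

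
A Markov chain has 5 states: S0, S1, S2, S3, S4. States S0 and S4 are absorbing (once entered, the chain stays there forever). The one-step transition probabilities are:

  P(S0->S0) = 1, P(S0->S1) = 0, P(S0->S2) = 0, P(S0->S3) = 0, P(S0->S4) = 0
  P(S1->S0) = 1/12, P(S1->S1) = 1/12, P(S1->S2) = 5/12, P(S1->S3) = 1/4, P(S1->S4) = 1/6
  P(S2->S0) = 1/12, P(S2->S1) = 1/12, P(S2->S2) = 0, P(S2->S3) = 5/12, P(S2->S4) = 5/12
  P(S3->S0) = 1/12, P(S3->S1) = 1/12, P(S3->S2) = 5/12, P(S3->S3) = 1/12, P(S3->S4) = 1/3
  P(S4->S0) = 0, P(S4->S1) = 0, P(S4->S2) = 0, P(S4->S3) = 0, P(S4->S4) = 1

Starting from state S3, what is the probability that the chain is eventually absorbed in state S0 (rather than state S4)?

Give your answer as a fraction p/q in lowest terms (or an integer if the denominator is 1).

Answer: 102/523

Derivation:
Let a_i = P(absorbed in S0 | start in state i).
Boundary conditions: a_S0 = 1, a_S4 = 0.
For each transient state i, a_i = sum_j P(i->j) * a_j:
  a_S1 = 1/12*a_S0 + 1/12*a_S1 + 5/12*a_S2 + 1/4*a_S3 + 1/6*a_S4
  a_S2 = 1/12*a_S0 + 1/12*a_S1 + 0*a_S2 + 5/12*a_S3 + 5/12*a_S4
  a_S3 = 1/12*a_S0 + 1/12*a_S1 + 5/12*a_S2 + 1/12*a_S3 + 1/3*a_S4

Substituting a_S0 = 1 and a_S4 = 0, rearrange to (I - Q) a = r where r[i] = P(i -> S0):
  [11/12, -5/12, -1/4] . (a_S1, a_S2, a_S3) = 1/12
  [-1/12, 1, -5/12] . (a_S1, a_S2, a_S3) = 1/12
  [-1/12, -5/12, 11/12] . (a_S1, a_S2, a_S3) = 1/12

Solving yields:
  a_S1 = 119/523
  a_S2 = 96/523
  a_S3 = 102/523

Starting state is S3, so the absorption probability is a_S3 = 102/523.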